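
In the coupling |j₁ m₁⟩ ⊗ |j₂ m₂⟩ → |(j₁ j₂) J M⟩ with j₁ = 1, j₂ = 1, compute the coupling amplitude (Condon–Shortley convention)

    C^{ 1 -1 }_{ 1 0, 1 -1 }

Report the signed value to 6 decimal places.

triangle: 1!×1!×1!/4! = 1/24
(j±m)!: 1!×1!×0!×2!×0!×2! = 4
prefactor² = (2J+1)×Δ×N² = 1/2
  k=0: +1/(0!×1!×1!×0!×0!×1!) = 1
Σ = 1  ⇒  CG² = 1/2×1² = 1/2
CG = +√(1/2) = +0.707107

+√(1/2) = +0.707107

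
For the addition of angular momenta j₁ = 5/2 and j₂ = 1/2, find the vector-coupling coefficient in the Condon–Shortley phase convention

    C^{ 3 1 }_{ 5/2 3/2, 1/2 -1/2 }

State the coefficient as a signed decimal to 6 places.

+√(1/3) ≈ +0.577350

triangle: 0!×5!×1!/7! = 120/5040
(j±m)!: 4!×1!×0!×1!×4!×2! = 1152
prefactor² = (2J+1)×Δ×N² = 192
  k=0: +1/(0!×0!×1!×0!×4!×1!) = 1/24
Σ = 1/24  ⇒  CG² = 192×1/24² = 1/3
CG = +√(1/3) = +0.577350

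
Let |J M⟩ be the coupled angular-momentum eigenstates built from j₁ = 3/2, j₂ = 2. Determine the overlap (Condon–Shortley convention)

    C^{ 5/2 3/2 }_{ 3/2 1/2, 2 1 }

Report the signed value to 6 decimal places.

√[6·1!2!3!/7! · 2!1!3!1!4!1!] = √(144/35)
  +(−1)^0/∏(0,1,1,3,1,0)! = 1/6  (running 1/6)
  +(−1)^1/∏(1,0,0,2,2,1)! = -1/4  (running -1/12)
⟨..|..⟩ = √(144/35)·(-1/12) = -0.169031

−√(1/35) ≈ -0.169031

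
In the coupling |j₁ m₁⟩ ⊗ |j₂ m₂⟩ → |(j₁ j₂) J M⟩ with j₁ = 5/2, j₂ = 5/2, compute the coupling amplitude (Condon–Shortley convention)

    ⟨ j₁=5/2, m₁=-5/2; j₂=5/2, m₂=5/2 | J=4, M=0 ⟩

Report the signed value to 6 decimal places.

√[9·1!4!4!/10! · 0!5!5!0!4!4!] = √(82944/7)
  +(−1)^1/∏(1,0,4,4,0,0)! = -1/576  (running -1/576)
⟨..|..⟩ = √(82944/7)·(-1/576) = -0.188982

−√(1/28) ≈ -0.188982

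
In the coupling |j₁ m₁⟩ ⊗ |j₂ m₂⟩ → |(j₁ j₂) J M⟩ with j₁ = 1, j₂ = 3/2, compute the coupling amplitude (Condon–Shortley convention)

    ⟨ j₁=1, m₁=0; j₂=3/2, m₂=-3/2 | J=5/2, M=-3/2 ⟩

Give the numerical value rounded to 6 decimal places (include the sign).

j₁+j₂−J=0  J+j₁−j₂=2  J−j₁+j₂=3  j₁+j₂+J+1=6
(j₁±m₁, j₂±m₂, J±M) = (1,1,0,3,1,4)
P² = 72/5
sum k=0..0:
  [0] +1/6 = 1/6
S = 1/6
C² = P²·S² = 2/5 ; C = +0.632456

+0.632456  (= +√(2/5))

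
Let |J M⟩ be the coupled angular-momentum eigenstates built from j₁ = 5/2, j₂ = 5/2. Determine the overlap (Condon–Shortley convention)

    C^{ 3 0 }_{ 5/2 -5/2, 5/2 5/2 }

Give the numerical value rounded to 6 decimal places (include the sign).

+0.372678  (= +√(5/36))

triangle: 2!*3!*3!/9! = 72/362880
(j±m)!: 0!*5!*5!*0!*3!*3! = 518400
prefactor² = (2J+1)*Δ*N² = 720
  k=2: +1/(2!*0!*3!*3!*0!*0!) = 1/72
Σ = 1/72  ⇒  CG² = 720*1/72² = 5/36
CG = +√(5/36) = +0.372678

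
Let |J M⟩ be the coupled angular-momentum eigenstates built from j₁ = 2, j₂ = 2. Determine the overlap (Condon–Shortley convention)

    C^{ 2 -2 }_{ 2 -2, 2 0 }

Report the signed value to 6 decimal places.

+0.534522  (= +√(2/7))

triangle: 2!·2!·2!/7! = 8/5040
(j±m)!: 0!·4!·2!·2!·0!·4! = 2304
prefactor² = (2J+1)·Δ·N² = 128/7
  k=2: +1/(2!·0!·2!·0!·0!·2!) = 1/8
Σ = 1/8  ⇒  CG² = 128/7·1/8² = 2/7
CG = +√(2/7) = +0.534522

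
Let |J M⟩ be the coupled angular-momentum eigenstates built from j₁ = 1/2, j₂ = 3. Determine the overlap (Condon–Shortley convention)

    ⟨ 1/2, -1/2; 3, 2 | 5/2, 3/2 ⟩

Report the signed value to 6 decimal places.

j₁+j₂−J=1  J+j₁−j₂=0  J−j₁+j₂=5  j₁+j₂+J+1=7
(j₁±m₁, j₂±m₂, J±M) = (0,1,5,1,4,1)
P² = 2880/7
sum k=1..1:
  [1] −1/24 = -1/24
S = -1/24
C² = P²·S² = 5/7 ; C = -0.845154

−√(5/7) = -0.845154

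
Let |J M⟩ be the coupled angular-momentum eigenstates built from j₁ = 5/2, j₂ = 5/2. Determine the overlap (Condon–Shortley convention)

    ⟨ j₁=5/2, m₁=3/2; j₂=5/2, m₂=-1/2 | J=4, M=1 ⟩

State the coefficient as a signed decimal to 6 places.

√[9·1!4!4!/10! · 4!1!2!3!5!3!] = √(10368/35)
  +(−1)^0/∏(0,1,1,2,3,2)! = 1/24  (running 1/24)
  +(−1)^1/∏(1,0,0,1,4,3)! = -1/144  (running 5/144)
⟨..|..⟩ = √(10368/35)·(5/144) = +0.597614

+0.597614  (= +√(5/14))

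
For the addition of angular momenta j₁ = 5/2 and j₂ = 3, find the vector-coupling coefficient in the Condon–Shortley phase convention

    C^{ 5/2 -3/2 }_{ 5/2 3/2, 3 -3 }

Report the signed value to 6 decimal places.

+√(8/21) ≈ +0.617213

√[6·3!2!3!/9! · 4!1!0!6!1!4!] = √(3456/7)
  +(−1)^0/∏(0,3,1,0,1,3)! = 1/36  (running 1/36)
⟨..|..⟩ = √(3456/7)·(1/36) = +0.617213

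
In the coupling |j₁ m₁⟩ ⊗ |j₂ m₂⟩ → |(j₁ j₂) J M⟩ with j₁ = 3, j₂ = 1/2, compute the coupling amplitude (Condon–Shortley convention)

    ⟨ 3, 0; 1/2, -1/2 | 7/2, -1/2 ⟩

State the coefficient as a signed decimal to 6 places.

+√(4/7) = +0.755929

√[8·0!6!1!/8! · 3!3!0!1!3!4!] = √(5184/7)
  +(−1)^0/∏(0,0,3,0,3,1)! = 1/36  (running 1/36)
⟨..|..⟩ = √(5184/7)·(1/36) = +0.755929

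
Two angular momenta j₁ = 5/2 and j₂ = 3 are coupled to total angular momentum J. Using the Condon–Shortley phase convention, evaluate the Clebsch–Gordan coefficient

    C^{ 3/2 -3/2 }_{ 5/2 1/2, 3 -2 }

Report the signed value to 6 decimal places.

−√(2/7) ≈ -0.534522

√[4·4!1!2!/8! · 3!2!1!5!0!3!] = √(288/7)
  +(−1)^1/∏(1,3,1,0,0,2)! = -1/12  (running -1/12)
⟨..|..⟩ = √(288/7)·(-1/12) = -0.534522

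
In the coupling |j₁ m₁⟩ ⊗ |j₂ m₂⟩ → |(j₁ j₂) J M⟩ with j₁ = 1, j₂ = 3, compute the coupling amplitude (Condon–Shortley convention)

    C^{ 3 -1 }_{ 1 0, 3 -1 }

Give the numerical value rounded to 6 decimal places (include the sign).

+0.288675

j₁+j₂−J=1  J+j₁−j₂=1  J−j₁+j₂=5  j₁+j₂+J+1=8
(j₁±m₁, j₂±m₂, J±M) = (1,1,2,4,2,4)
P² = 48
sum k=0..1:
  [0] +1/12 = 1/12
  [1] −1/24 = -1/24
S = 1/24
C² = P²·S² = 1/12 ; C = +0.288675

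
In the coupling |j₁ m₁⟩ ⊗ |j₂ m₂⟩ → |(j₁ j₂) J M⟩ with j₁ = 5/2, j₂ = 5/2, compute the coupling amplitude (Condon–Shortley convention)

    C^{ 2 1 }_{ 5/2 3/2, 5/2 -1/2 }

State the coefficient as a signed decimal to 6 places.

√[5·3!2!2!/8! · 4!1!2!3!3!1!] = √(36/7)
  +(−1)^0/∏(0,3,1,2,1,0)! = 1/12  (running 1/12)
  +(−1)^1/∏(1,2,0,1,2,1)! = -1/4  (running -1/6)
⟨..|..⟩ = √(36/7)·(-1/6) = -0.377964

−√(1/7) ≈ -0.377964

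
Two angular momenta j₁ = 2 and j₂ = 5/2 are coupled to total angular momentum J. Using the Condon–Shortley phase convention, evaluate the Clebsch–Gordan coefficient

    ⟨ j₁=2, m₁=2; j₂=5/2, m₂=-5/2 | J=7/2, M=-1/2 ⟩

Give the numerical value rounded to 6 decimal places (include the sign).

j₁+j₂−J=1  J+j₁−j₂=3  J−j₁+j₂=4  j₁+j₂+J+1=9
(j₁±m₁, j₂±m₂, J±M) = (4,0,0,5,3,4)
P² = 9216/7
sum k=0..0:
  [0] +1/144 = 1/144
S = 1/144
C² = P²·S² = 4/63 ; C = +0.251976

+0.251976  (= +√(4/63))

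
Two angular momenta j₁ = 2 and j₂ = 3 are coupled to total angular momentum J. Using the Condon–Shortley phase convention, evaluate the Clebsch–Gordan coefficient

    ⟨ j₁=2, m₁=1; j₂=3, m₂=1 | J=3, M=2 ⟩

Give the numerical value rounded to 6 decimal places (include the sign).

triangle: 2!*2!*4!/9! = 96/362880
(j±m)!: 3!*1!*4!*2!*5!*1! = 34560
prefactor² = (2J+1)*Δ*N² = 64
  k=0: +1/(0!*2!*1!*4!*1!*0!) = 1/48
  k=1: −1/(1!*1!*0!*3!*2!*1!) = -1/12
Σ = -1/16  ⇒  CG² = 64*(-1/16)² = 1/4
CG = −√(1/4) = -0.500000

−√(1/4) ≈ -0.500000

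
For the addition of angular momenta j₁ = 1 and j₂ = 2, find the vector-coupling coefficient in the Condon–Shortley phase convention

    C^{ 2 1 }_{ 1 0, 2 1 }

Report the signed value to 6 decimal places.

j₁+j₂−J=1  J+j₁−j₂=1  J−j₁+j₂=3  j₁+j₂+J+1=6
(j₁±m₁, j₂±m₂, J±M) = (1,1,3,1,3,1)
P² = 3/2
sum k=0..1:
  [0] +1/6 = 1/6
  [1] −1/2 = -1/2
S = -1/3
C² = P²·S² = 1/6 ; C = -0.408248

−√(1/6) ≈ -0.408248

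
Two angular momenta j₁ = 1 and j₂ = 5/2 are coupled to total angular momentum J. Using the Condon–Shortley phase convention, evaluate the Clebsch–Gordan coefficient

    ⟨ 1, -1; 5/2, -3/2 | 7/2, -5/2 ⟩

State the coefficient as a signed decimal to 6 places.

√[8·0!2!5!/8! · 0!2!1!4!1!6!] = √(11520/7)
  +(−1)^0/∏(0,0,2,1,0,4)! = 1/48  (running 1/48)
⟨..|..⟩ = √(11520/7)·(1/48) = +0.845154

+√(5/7) ≈ +0.845154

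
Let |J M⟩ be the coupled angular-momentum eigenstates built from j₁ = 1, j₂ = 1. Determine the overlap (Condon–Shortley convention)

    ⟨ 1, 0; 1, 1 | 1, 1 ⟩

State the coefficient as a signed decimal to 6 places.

-0.707107

j₁+j₂−J=1  J+j₁−j₂=1  J−j₁+j₂=1  j₁+j₂+J+1=4
(j₁±m₁, j₂±m₂, J±M) = (1,1,2,0,2,0)
P² = 1/2
sum k=1..1:
  [1] −1/1 = -1
S = -1
C² = P²·S² = 1/2 ; C = -0.707107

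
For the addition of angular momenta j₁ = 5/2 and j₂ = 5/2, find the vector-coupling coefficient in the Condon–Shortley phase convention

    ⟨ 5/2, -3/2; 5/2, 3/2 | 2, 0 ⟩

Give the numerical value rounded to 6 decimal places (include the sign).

√[5·3!2!2!/8! · 1!4!4!1!2!2!] = √(48/7)
  +(−1)^2/∏(2,1,2,2,0,0)! = 1/8  (running 1/8)
  +(−1)^3/∏(3,0,1,1,1,1)! = -1/6  (running -1/24)
⟨..|..⟩ = √(48/7)·(-1/24) = -0.109109

−√(1/84) = -0.109109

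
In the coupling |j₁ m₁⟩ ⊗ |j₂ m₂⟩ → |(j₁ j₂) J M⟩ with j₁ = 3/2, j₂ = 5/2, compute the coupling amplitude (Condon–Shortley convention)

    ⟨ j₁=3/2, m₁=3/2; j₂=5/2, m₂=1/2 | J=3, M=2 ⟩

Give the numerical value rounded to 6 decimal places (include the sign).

triangle: 1!*2!*4!/8! = 48/40320
(j±m)!: 3!*0!*3!*2!*5!*1! = 8640
prefactor² = (2J+1)*Δ*N² = 72
  k=0: +1/(0!*1!*0!*3!*2!*1!) = 1/12
Σ = 1/12  ⇒  CG² = 72*1/12² = 1/2
CG = +√(1/2) = +0.707107

+0.707107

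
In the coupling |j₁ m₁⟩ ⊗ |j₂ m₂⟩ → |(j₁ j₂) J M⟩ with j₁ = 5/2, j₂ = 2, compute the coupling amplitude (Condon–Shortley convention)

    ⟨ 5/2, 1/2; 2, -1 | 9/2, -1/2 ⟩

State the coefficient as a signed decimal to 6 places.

+0.563436  (= +√(20/63))

triangle: 0!*5!*4!/10! = 2880/3628800
(j±m)!: 3!*2!*1!*3!*4!*5! = 207360
prefactor² = (2J+1)*Δ*N² = 11520/7
  k=0: +1/(0!*0!*2!*1!*3!*3!) = 1/72
Σ = 1/72  ⇒  CG² = 11520/7*1/72² = 20/63
CG = +√(20/63) = +0.563436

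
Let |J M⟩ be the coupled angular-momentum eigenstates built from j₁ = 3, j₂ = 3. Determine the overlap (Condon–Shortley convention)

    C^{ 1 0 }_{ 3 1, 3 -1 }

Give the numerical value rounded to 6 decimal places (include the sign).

+0.188982

triangle: 5!*1!*1!/8! = 120/40320
(j±m)!: 4!*2!*2!*4!*1!*1! = 2304
prefactor² = (2J+1)*Δ*N² = 144/7
  k=1: −1/(1!*4!*1!*1!*0!*0!) = -1/24
  k=2: +1/(2!*3!*0!*0!*1!*1!) = 1/12
Σ = 1/24  ⇒  CG² = 144/7*1/24² = 1/28
CG = +√(1/28) = +0.188982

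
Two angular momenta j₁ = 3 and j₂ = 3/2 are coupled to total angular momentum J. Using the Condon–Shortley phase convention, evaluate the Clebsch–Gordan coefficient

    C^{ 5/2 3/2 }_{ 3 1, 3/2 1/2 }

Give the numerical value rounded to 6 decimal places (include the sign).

−√(7/20) ≈ -0.591608

j₁+j₂−J=2  J+j₁−j₂=4  J−j₁+j₂=1  j₁+j₂+J+1=8
(j₁±m₁, j₂±m₂, J±M) = (4,2,2,1,4,1)
P² = 576/35
sum k=1..2:
  [1] −1/6 = -1/6
  [2] +1/48 = 1/48
S = -7/48
C² = P²·S² = 7/20 ; C = -0.591608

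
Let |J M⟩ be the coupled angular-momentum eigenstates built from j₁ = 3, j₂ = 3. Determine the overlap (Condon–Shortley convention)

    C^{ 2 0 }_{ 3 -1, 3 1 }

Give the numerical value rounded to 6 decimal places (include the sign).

-0.327327  (= −√(3/28))

√[5·4!2!2!/9! · 2!4!4!2!2!2!] = √(256/21)
  +(−1)^2/∏(2,2,2,2,0,0)! = 1/16  (running 1/16)
  +(−1)^3/∏(3,1,1,1,1,1)! = -1/6  (running -5/48)
  +(−1)^4/∏(4,0,0,0,2,2)! = 1/96  (running -3/32)
⟨..|..⟩ = √(256/21)·(-3/32) = -0.327327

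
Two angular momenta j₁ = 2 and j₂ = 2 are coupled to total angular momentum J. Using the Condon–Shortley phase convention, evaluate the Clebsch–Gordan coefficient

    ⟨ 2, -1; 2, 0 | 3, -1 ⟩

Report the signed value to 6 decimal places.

√[7·1!3!3!/8! · 1!3!2!2!2!4!] = √(36/5)
  +(−1)^0/∏(0,1,3,2,0,1)! = 1/12  (running 1/12)
  +(−1)^1/∏(1,0,2,1,1,2)! = -1/4  (running -1/6)
⟨..|..⟩ = √(36/5)·(-1/6) = -0.447214

-0.447214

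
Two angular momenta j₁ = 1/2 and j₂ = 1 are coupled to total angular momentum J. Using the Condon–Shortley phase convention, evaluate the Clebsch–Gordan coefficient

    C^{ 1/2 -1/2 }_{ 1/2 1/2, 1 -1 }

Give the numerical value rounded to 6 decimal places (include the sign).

+0.816497

√[2·1!0!1!/3! · 1!0!0!2!0!1!] = √(2/3)
  +(−1)^0/∏(0,1,0,0,0,1)! = 1  (running 1)
⟨..|..⟩ = √(2/3)·(1) = +0.816497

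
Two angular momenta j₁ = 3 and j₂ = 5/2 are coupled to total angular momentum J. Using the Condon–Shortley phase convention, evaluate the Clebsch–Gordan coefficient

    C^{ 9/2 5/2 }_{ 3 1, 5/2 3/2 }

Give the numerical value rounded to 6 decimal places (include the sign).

j₁+j₂−J=1  J+j₁−j₂=5  J−j₁+j₂=4  j₁+j₂+J+1=11
(j₁±m₁, j₂±m₂, J±M) = (4,2,4,1,7,2)
P² = 92160/11
sum k=0..1:
  [0] +1/288 = 1/288
  [1] −1/144 = -1/144
S = -1/288
C² = P²·S² = 10/99 ; C = -0.317821

−√(10/99) ≈ -0.317821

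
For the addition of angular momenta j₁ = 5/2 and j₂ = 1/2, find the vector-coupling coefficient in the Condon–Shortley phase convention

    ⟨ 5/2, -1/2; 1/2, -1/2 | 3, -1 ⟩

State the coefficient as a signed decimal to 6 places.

+√(2/3) = +0.816497

√[7·0!5!1!/7! · 2!3!0!1!2!4!] = √(96)
  +(−1)^0/∏(0,0,3,0,2,1)! = 1/12  (running 1/12)
⟨..|..⟩ = √(96)·(1/12) = +0.816497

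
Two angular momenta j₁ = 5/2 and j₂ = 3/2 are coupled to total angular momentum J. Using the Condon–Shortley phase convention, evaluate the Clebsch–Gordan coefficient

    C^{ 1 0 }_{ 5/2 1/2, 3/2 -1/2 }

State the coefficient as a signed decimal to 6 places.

−√(3/10) = -0.547723

√[3·3!2!0!/6! · 3!2!1!2!1!1!] = √(6/5)
  +(−1)^1/∏(1,2,1,0,1,0)! = -1/2  (running -1/2)
⟨..|..⟩ = √(6/5)·(-1/2) = -0.547723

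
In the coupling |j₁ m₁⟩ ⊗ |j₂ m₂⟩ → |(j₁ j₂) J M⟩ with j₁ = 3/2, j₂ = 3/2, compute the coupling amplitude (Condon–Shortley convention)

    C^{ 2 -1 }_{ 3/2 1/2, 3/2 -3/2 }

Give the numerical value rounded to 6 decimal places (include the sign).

√[5·1!2!2!/6! · 2!1!0!3!1!3!] = √(2)
  +(−1)^0/∏(0,1,1,0,1,2)! = 1/2  (running 1/2)
⟨..|..⟩ = √(2)·(1/2) = +0.707107

+√(1/2) = +0.707107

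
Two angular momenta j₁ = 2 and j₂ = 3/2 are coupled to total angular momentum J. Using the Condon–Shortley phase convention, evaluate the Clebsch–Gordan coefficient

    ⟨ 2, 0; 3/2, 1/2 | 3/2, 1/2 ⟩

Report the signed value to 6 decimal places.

-0.447214  (= −√(1/5))

triangle: 2!*2!*1!/6! = 4/720
(j±m)!: 2!*2!*2!*1!*2!*1! = 16
prefactor² = (2J+1)*Δ*N² = 16/45
  k=1: −1/(1!*1!*1!*1!*1!*0!) = -1
  k=2: +1/(2!*0!*0!*0!*2!*1!) = 1/4
Σ = -3/4  ⇒  CG² = 16/45*(-3/4)² = 1/5
CG = −√(1/5) = -0.447214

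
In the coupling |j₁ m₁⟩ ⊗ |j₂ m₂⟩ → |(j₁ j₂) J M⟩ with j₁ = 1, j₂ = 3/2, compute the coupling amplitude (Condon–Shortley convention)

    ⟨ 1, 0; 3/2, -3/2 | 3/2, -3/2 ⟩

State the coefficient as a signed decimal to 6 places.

triangle: 1!*1!*2!/5! = 2/120
(j±m)!: 1!*1!*0!*3!*0!*3! = 36
prefactor² = (2J+1)*Δ*N² = 12/5
  k=0: +1/(0!*1!*1!*0!*0!*2!) = 1/2
Σ = 1/2  ⇒  CG² = 12/5*1/2² = 3/5
CG = +√(3/5) = +0.774597

+√(3/5) ≈ +0.774597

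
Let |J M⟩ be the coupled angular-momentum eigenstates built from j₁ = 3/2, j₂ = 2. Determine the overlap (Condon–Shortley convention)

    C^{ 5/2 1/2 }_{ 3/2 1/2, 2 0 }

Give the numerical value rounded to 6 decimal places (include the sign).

j₁+j₂−J=1  J+j₁−j₂=2  J−j₁+j₂=3  j₁+j₂+J+1=7
(j₁±m₁, j₂±m₂, J±M) = (2,1,2,2,3,2)
P² = 48/35
sum k=0..1:
  [0] +1/2 = 1/2
  [1] −1/4 = -1/4
S = 1/4
C² = P²·S² = 3/35 ; C = +0.292770

+0.292770  (= +√(3/35))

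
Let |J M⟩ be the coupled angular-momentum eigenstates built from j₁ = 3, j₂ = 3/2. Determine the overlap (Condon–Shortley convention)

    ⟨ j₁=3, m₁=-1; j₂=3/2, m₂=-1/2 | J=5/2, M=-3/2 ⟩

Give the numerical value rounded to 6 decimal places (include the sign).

-0.591608

triangle: 2!·4!·1!/8! = 48/40320
(j±m)!: 2!·4!·1!·2!·1!·4! = 2304
prefactor² = (2J+1)·Δ·N² = 576/35
  k=0: +1/(0!·2!·4!·1!·0!·0!) = 1/48
  k=1: −1/(1!·1!·3!·0!·1!·1!) = -1/6
Σ = -7/48  ⇒  CG² = 576/35·(-7/48)² = 7/20
CG = −√(7/20) = -0.591608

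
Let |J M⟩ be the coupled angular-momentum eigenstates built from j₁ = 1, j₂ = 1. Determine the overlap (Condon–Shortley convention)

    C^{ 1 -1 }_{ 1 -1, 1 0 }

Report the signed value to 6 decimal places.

-0.707107  (= −√(1/2))

√[3·1!1!1!/4! · 0!2!1!1!0!2!] = √(1/2)
  +(−1)^1/∏(1,0,1,0,0,1)! = -1  (running -1)
⟨..|..⟩ = √(1/2)·(-1) = -0.707107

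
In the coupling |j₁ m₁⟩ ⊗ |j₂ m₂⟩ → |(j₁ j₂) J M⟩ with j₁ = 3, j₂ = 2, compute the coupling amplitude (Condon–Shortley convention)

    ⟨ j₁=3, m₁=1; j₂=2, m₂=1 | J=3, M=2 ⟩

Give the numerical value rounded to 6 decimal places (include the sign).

−√(1/4) ≈ -0.500000

j₁+j₂−J=2  J+j₁−j₂=4  J−j₁+j₂=2  j₁+j₂+J+1=9
(j₁±m₁, j₂±m₂, J±M) = (4,2,3,1,5,1)
P² = 64
sum k=1..2:
  [1] −1/12 = -1/12
  [2] +1/48 = 1/48
S = -1/16
C² = P²·S² = 1/4 ; C = -0.500000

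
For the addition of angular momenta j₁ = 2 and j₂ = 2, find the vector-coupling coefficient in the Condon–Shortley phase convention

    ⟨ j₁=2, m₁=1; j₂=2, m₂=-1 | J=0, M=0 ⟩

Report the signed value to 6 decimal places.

√[1·4!0!0!/5! · 3!1!1!3!0!0!] = √(36/5)
  +(−1)^1/∏(1,3,0,0,0,0)! = -1/6  (running -1/6)
⟨..|..⟩ = √(36/5)·(-1/6) = -0.447214

-0.447214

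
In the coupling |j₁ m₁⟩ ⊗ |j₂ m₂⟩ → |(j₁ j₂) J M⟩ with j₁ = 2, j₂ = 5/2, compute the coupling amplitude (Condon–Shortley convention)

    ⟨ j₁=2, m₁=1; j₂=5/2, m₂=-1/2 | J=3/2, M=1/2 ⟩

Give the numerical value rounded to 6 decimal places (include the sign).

j₁+j₂−J=3  J+j₁−j₂=1  J−j₁+j₂=2  j₁+j₂+J+1=7
(j₁±m₁, j₂±m₂, J±M) = (3,1,2,3,2,1)
P² = 48/35
sum k=0..1:
  [0] +1/12 = 1/12
  [1] −1/2 = -1/2
S = -5/12
C² = P²·S² = 5/21 ; C = -0.487950

−√(5/21) ≈ -0.487950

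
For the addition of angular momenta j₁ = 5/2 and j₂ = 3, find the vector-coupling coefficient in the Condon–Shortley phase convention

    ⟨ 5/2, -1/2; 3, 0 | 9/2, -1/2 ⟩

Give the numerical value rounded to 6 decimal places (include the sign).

j₁+j₂−J=1  J+j₁−j₂=4  J−j₁+j₂=5  j₁+j₂+J+1=11
(j₁±m₁, j₂±m₂, J±M) = (2,3,3,3,4,5)
P² = 69120/77
sum k=0..1:
  [0] +1/72 = 1/72
  [1] −1/48 = -1/48
S = -1/144
C² = P²·S² = 10/231 ; C = -0.208063

−√(10/231) = -0.208063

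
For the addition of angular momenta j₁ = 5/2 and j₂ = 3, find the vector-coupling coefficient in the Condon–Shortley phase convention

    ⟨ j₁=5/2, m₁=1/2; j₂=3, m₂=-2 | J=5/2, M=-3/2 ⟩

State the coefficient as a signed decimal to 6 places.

√[6·3!2!3!/9! · 3!2!1!5!1!4!] = √(288/7)
  +(−1)^0/∏(0,3,2,1,0,2)! = 1/24  (running 1/24)
  +(−1)^1/∏(1,2,1,0,1,3)! = -1/12  (running -1/24)
⟨..|..⟩ = √(288/7)·(-1/24) = -0.267261

-0.267261  (= −√(1/14))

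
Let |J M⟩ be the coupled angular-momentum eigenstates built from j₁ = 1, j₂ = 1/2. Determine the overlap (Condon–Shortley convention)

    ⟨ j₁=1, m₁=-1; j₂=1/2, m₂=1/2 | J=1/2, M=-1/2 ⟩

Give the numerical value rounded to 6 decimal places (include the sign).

j₁+j₂−J=1  J+j₁−j₂=1  J−j₁+j₂=0  j₁+j₂+J+1=3
(j₁±m₁, j₂±m₂, J±M) = (0,2,1,0,0,1)
P² = 2/3
sum k=1..1:
  [1] −1/1 = -1
S = -1
C² = P²·S² = 2/3 ; C = -0.816497

−√(2/3) = -0.816497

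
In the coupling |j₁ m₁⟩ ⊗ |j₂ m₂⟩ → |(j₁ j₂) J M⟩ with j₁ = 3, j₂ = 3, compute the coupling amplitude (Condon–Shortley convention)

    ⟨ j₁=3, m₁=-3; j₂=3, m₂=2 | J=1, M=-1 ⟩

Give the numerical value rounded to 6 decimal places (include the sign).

−√(3/28) = -0.327327

√[3·5!1!1!/8! · 0!6!5!1!0!2!] = √(10800/7)
  +(−1)^5/∏(5,0,1,0,0,1)! = -1/120  (running -1/120)
⟨..|..⟩ = √(10800/7)·(-1/120) = -0.327327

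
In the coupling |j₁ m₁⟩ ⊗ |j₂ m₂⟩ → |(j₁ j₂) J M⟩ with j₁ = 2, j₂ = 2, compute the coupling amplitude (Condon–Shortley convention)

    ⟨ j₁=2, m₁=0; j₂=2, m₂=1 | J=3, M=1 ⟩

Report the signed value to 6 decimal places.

j₁+j₂−J=1  J+j₁−j₂=3  J−j₁+j₂=3  j₁+j₂+J+1=8
(j₁±m₁, j₂±m₂, J±M) = (2,2,3,1,4,2)
P² = 36/5
sum k=0..1:
  [0] +1/12 = 1/12
  [1] −1/4 = -1/4
S = -1/6
C² = P²·S² = 1/5 ; C = -0.447214

-0.447214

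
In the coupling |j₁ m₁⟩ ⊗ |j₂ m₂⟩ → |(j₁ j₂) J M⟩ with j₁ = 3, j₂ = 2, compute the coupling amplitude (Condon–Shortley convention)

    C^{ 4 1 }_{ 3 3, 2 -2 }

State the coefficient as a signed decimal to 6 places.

+0.207020  (= +√(3/70))

j₁+j₂−J=1  J+j₁−j₂=5  J−j₁+j₂=3  j₁+j₂+J+1=10
(j₁±m₁, j₂±m₂, J±M) = (6,0,0,4,5,3)
P² = 155520/7
sum k=0..0:
  [0] +1/720 = 1/720
S = 1/720
C² = P²·S² = 3/70 ; C = +0.207020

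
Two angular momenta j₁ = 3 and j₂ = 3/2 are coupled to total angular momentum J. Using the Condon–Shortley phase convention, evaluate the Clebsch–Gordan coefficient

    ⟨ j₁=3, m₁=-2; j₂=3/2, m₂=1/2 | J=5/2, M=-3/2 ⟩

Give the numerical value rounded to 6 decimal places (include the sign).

triangle: 2!*4!*1!/8! = 48/40320
(j±m)!: 1!*5!*2!*1!*1!*4! = 5760
prefactor² = (2J+1)*Δ*N² = 288/7
  k=1: −1/(1!*1!*4!*1!*0!*0!) = -1/24
  k=2: +1/(2!*0!*3!*0!*1!*1!) = 1/12
Σ = 1/24  ⇒  CG² = 288/7*1/24² = 1/14
CG = +√(1/14) = +0.267261

+√(1/14) ≈ +0.267261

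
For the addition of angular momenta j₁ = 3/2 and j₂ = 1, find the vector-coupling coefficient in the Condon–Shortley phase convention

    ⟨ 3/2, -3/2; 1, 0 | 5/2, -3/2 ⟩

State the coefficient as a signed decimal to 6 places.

+√(2/5) = +0.632456

triangle: 0!*3!*2!/6! = 12/720
(j±m)!: 0!*3!*1!*1!*1!*4! = 144
prefactor² = (2J+1)*Δ*N² = 72/5
  k=0: +1/(0!*0!*3!*1!*0!*1!) = 1/6
Σ = 1/6  ⇒  CG² = 72/5*1/6² = 2/5
CG = +√(2/5) = +0.632456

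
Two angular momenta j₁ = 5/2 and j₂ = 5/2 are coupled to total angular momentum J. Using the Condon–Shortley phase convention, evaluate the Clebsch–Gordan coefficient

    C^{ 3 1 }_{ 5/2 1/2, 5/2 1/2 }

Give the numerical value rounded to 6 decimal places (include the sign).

triangle: 2!*3!*3!/9! = 72/362880
(j±m)!: 3!*2!*3!*2!*4!*2! = 6912
prefactor² = (2J+1)*Δ*N² = 48/5
  k=0: +1/(0!*2!*2!*3!*1!*0!) = 1/24
  k=1: −1/(1!*1!*1!*2!*2!*1!) = -1/4
  k=2: +1/(2!*0!*0!*1!*3!*2!) = 1/24
Σ = -1/6  ⇒  CG² = 48/5*(-1/6)² = 4/15
CG = −√(4/15) = -0.516398

−√(4/15) = -0.516398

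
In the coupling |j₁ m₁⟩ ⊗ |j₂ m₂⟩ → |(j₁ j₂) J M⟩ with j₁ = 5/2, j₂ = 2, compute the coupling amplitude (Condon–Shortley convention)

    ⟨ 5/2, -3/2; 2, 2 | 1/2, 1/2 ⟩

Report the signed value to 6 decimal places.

+0.258199  (= +√(1/15))

triangle: 4!*1!*0!/6! = 24/720
(j±m)!: 1!*4!*4!*0!*1!*0! = 576
prefactor² = (2J+1)*Δ*N² = 192/5
  k=4: +1/(4!*0!*0!*0!*1!*0!) = 1/24
Σ = 1/24  ⇒  CG² = 192/5*1/24² = 1/15
CG = +√(1/15) = +0.258199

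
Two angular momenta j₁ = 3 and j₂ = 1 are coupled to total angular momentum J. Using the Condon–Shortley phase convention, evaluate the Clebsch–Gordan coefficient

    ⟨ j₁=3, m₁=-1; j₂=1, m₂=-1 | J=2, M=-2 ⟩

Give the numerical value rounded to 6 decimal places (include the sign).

+0.218218

j₁+j₂−J=2  J+j₁−j₂=4  J−j₁+j₂=0  j₁+j₂+J+1=7
(j₁±m₁, j₂±m₂, J±M) = (2,4,0,2,0,4)
P² = 768/7
sum k=0..0:
  [0] +1/48 = 1/48
S = 1/48
C² = P²·S² = 1/21 ; C = +0.218218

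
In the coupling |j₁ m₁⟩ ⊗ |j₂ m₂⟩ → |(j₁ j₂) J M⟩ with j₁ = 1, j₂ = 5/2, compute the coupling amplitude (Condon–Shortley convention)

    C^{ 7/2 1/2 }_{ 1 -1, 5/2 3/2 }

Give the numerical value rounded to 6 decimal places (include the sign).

triangle: 0!*2!*5!/8! = 240/40320
(j±m)!: 0!*2!*4!*1!*4!*3! = 6912
prefactor² = (2J+1)*Δ*N² = 2304/7
  k=0: +1/(0!*0!*2!*4!*0!*1!) = 1/48
Σ = 1/48  ⇒  CG² = 2304/7*1/48² = 1/7
CG = +√(1/7) = +0.377964

+0.377964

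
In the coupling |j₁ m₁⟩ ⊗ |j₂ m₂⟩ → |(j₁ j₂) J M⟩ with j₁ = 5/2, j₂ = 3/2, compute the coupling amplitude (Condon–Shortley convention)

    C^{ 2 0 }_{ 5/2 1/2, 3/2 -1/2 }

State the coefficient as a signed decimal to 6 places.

√[5·2!3!1!/7! · 3!2!1!2!2!2!] = √(8/7)
  +(−1)^0/∏(0,2,2,1,1,0)! = 1/4  (running 1/4)
  +(−1)^1/∏(1,1,1,0,2,1)! = -1/2  (running -1/4)
⟨..|..⟩ = √(8/7)·(-1/4) = -0.267261

−√(1/14) = -0.267261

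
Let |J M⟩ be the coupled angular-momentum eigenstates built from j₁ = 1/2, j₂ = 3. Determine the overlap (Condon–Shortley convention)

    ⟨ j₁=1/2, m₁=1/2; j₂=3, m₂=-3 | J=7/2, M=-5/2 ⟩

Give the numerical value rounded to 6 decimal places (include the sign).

+0.377964

triangle: 0!·1!·6!/8! = 720/40320
(j±m)!: 1!·0!·0!·6!·1!·6! = 518400
prefactor² = (2J+1)·Δ·N² = 518400/7
  k=0: +1/(0!·0!·0!·0!·1!·6!) = 1/720
Σ = 1/720  ⇒  CG² = 518400/7·1/720² = 1/7
CG = +√(1/7) = +0.377964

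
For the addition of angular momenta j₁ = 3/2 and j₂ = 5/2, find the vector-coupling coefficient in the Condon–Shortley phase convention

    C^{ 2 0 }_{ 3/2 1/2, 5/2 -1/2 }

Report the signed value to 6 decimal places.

j₁+j₂−J=2  J+j₁−j₂=1  J−j₁+j₂=3  j₁+j₂+J+1=7
(j₁±m₁, j₂±m₂, J±M) = (2,1,2,3,2,2)
P² = 8/7
sum k=0..1:
  [0] +1/4 = 1/4
  [1] −1/2 = -1/2
S = -1/4
C² = P²·S² = 1/14 ; C = -0.267261

-0.267261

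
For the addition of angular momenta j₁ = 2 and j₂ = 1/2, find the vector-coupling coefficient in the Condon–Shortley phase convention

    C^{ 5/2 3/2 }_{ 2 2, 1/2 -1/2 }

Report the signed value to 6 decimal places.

+0.447214

√[6·0!4!1!/6! · 4!0!0!1!4!1!] = √(576/5)
  +(−1)^0/∏(0,0,0,0,4,1)! = 1/24  (running 1/24)
⟨..|..⟩ = √(576/5)·(1/24) = +0.447214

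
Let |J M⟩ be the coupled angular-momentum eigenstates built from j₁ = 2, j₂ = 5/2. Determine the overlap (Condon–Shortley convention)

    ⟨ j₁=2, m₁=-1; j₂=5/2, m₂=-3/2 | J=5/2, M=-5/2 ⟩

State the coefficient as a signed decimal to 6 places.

j₁+j₂−J=2  J+j₁−j₂=2  J−j₁+j₂=3  j₁+j₂+J+1=8
(j₁±m₁, j₂±m₂, J±M) = (1,3,1,4,0,5)
P² = 432/7
sum k=1..1:
  [1] −1/12 = -1/12
S = -1/12
C² = P²·S² = 3/7 ; C = -0.654654

−√(3/7) = -0.654654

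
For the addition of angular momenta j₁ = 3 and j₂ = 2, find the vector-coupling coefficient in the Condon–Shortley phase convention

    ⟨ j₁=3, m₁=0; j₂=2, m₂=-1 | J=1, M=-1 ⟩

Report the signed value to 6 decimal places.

triangle: 4!×2!×0!/7! = 48/5040
(j±m)!: 3!×3!×1!×3!×0!×2! = 432
prefactor² = (2J+1)×Δ×N² = 432/35
  k=1: −1/(1!×3!×2!×0!×0!×0!) = -1/12
Σ = -1/12  ⇒  CG² = 432/35×(-1/12)² = 3/35
CG = −√(3/35) = -0.292770

−√(3/35) = -0.292770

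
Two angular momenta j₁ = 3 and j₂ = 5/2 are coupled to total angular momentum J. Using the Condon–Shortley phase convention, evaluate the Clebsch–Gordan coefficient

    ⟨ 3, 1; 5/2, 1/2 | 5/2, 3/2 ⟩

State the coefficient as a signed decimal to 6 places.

triangle: 3!×3!×2!/9! = 72/362880
(j±m)!: 4!×2!×3!×2!×4!×1! = 13824
prefactor² = (2J+1)×Δ×N² = 576/35
  k=1: −1/(1!×2!×1!×2!×2!×0!) = -1/8
  k=2: +1/(2!×1!×0!×1!×3!×1!) = 1/12
Σ = -1/24  ⇒  CG² = 576/35×(-1/24)² = 1/35
CG = −√(1/35) = -0.169031

-0.169031  (= −√(1/35))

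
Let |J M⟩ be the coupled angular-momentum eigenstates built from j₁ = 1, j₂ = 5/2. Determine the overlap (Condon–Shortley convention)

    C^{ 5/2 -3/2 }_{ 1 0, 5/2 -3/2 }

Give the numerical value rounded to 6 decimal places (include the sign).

+√(9/35) ≈ +0.507093

√[6·1!1!4!/7! · 1!1!1!4!1!4!] = √(576/35)
  +(−1)^0/∏(0,1,1,1,0,3)! = 1/6  (running 1/6)
  +(−1)^1/∏(1,0,0,0,1,4)! = -1/24  (running 1/8)
⟨..|..⟩ = √(576/35)·(1/8) = +0.507093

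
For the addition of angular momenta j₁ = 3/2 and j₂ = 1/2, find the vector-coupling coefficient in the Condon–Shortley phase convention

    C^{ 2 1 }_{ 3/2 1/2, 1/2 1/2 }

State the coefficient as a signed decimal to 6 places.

triangle: 0!*3!*1!/5! = 6/120
(j±m)!: 2!*1!*1!*0!*3!*1! = 12
prefactor² = (2J+1)*Δ*N² = 3
  k=0: +1/(0!*0!*1!*1!*2!*0!) = 1/2
Σ = 1/2  ⇒  CG² = 3*1/2² = 3/4
CG = +√(3/4) = +0.866025

+0.866025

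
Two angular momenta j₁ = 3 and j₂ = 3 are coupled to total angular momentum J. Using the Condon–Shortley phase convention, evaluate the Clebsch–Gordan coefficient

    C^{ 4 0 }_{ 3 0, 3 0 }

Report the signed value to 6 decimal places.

j₁+j₂−J=2  J+j₁−j₂=4  J−j₁+j₂=4  j₁+j₂+J+1=11
(j₁±m₁, j₂±m₂, J±M) = (3,3,3,3,4,4)
P² = 373248/1925
sum k=0..2:
  [0] +1/72 = 1/72
  [1] −1/16 = -1/16
  [2] +1/72 = 1/72
S = -5/144
C² = P²·S² = 18/77 ; C = -0.483494

-0.483494  (= −√(18/77))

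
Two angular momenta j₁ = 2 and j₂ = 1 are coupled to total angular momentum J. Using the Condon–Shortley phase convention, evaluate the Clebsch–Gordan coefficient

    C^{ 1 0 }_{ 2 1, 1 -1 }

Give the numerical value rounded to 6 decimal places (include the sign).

+0.547723

triangle: 2!×2!×0!/5! = 4/120
(j±m)!: 3!×1!×0!×2!×1!×1! = 12
prefactor² = (2J+1)×Δ×N² = 6/5
  k=0: +1/(0!×2!×1!×0!×1!×0!) = 1/2
Σ = 1/2  ⇒  CG² = 6/5×1/2² = 3/10
CG = +√(3/10) = +0.547723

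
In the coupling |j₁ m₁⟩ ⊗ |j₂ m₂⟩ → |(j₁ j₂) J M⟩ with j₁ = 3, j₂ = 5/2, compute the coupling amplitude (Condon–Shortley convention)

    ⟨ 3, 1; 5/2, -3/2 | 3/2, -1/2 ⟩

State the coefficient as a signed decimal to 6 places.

√[4·4!2!1!/8! · 4!2!1!4!1!2!] = √(384/35)
  +(−1)^0/∏(0,4,2,1,0,0)! = 1/48  (running 1/48)
  +(−1)^1/∏(1,3,1,0,1,1)! = -1/6  (running -7/48)
⟨..|..⟩ = √(384/35)·(-7/48) = -0.483046

-0.483046  (= −√(7/30))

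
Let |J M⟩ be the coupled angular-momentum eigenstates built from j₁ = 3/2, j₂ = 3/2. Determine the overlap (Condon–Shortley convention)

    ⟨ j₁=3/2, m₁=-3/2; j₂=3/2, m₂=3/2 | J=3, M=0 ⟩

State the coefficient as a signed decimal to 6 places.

+√(1/20) = +0.223607

√[7·0!3!3!/7! · 0!3!3!0!3!3!] = √(324/5)
  +(−1)^0/∏(0,0,3,3,0,0)! = 1/36  (running 1/36)
⟨..|..⟩ = √(324/5)·(1/36) = +0.223607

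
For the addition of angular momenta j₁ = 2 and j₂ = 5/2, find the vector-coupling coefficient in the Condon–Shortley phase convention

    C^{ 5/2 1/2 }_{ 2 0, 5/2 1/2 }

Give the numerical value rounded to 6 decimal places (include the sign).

√[6·2!2!3!/8! · 2!2!3!2!3!2!] = √(72/35)
  +(−1)^0/∏(0,2,2,3,0,0)! = 1/24  (running 1/24)
  +(−1)^1/∏(1,1,1,2,1,1)! = -1/2  (running -11/24)
  +(−1)^2/∏(2,0,0,1,2,2)! = 1/8  (running -1/3)
⟨..|..⟩ = √(72/35)·(-1/3) = -0.478091

-0.478091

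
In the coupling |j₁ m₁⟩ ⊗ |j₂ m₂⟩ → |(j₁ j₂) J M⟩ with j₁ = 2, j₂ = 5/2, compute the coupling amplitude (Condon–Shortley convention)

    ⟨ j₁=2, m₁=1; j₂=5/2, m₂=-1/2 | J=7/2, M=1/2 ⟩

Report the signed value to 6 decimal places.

+0.557773  (= +√(14/45))

j₁+j₂−J=1  J+j₁−j₂=3  J−j₁+j₂=4  j₁+j₂+J+1=9
(j₁±m₁, j₂±m₂, J±M) = (3,1,2,3,4,3)
P² = 1152/35
sum k=0..1:
  [0] +1/8 = 1/8
  [1] −1/36 = -1/36
S = 7/72
C² = P²·S² = 14/45 ; C = +0.557773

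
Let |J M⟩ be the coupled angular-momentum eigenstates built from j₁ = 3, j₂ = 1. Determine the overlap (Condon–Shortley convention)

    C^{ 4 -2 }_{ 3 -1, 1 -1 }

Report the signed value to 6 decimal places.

+0.731925  (= +√(15/28))

triangle: 0!×6!×2!/9! = 1440/362880
(j±m)!: 2!×4!×0!×2!×2!×6! = 138240
prefactor² = (2J+1)×Δ×N² = 34560/7
  k=0: +1/(0!×0!×4!×0!×2!×2!) = 1/96
Σ = 1/96  ⇒  CG² = 34560/7×1/96² = 15/28
CG = +√(15/28) = +0.731925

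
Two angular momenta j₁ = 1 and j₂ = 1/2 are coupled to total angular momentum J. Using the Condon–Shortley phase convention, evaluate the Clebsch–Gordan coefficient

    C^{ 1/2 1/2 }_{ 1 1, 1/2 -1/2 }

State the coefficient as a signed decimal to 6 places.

+0.816497  (= +√(2/3))

√[2·1!1!0!/3! · 2!0!0!1!1!0!] = √(2/3)
  +(−1)^0/∏(0,1,0,0,1,0)! = 1  (running 1)
⟨..|..⟩ = √(2/3)·(1) = +0.816497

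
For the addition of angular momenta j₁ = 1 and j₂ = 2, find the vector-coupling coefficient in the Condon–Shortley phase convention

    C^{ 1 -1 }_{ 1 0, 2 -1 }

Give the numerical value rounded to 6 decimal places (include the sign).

j₁+j₂−J=2  J+j₁−j₂=0  J−j₁+j₂=2  j₁+j₂+J+1=5
(j₁±m₁, j₂±m₂, J±M) = (1,1,1,3,0,2)
P² = 6/5
sum k=1..1:
  [1] −1/2 = -1/2
S = -1/2
C² = P²·S² = 3/10 ; C = -0.547723

−√(3/10) ≈ -0.547723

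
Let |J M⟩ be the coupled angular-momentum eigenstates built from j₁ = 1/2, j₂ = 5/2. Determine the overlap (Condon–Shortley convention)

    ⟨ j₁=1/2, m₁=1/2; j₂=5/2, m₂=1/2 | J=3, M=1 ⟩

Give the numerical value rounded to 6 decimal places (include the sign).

+0.816497

j₁+j₂−J=0  J+j₁−j₂=1  J−j₁+j₂=5  j₁+j₂+J+1=7
(j₁±m₁, j₂±m₂, J±M) = (1,0,3,2,4,2)
P² = 96
sum k=0..0:
  [0] +1/12 = 1/12
S = 1/12
C² = P²·S² = 2/3 ; C = +0.816497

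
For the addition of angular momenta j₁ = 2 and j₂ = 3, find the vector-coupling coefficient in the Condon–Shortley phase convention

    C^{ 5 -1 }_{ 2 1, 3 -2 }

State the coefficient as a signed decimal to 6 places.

+0.338062

triangle: 0!·4!·6!/11! = 17280/39916800
(j±m)!: 3!·1!·1!·5!·4!·6! = 12441600
prefactor² = (2J+1)·Δ·N² = 414720/7
  k=0: +1/(0!·0!·1!·1!·3!·5!) = 1/720
Σ = 1/720  ⇒  CG² = 414720/7·1/720² = 4/35
CG = +√(4/35) = +0.338062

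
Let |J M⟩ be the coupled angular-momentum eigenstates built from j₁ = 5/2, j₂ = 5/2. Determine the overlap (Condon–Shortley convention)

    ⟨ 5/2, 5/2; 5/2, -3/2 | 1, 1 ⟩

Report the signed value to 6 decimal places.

+0.377964

j₁+j₂−J=4  J+j₁−j₂=1  J−j₁+j₂=1  j₁+j₂+J+1=7
(j₁±m₁, j₂±m₂, J±M) = (5,0,1,4,2,0)
P² = 576/7
sum k=0..0:
  [0] +1/24 = 1/24
S = 1/24
C² = P²·S² = 1/7 ; C = +0.377964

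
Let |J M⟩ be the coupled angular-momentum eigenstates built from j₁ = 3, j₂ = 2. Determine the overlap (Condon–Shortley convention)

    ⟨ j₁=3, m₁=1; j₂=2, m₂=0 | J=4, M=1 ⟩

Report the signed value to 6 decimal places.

√[9·1!5!3!/10! · 4!2!2!2!5!3!] = √(1728/7)
  +(−1)^0/∏(0,1,2,2,3,1)! = 1/24  (running 1/24)
  +(−1)^1/∏(1,0,1,1,4,2)! = -1/48  (running 1/48)
⟨..|..⟩ = √(1728/7)·(1/48) = +0.327327

+0.327327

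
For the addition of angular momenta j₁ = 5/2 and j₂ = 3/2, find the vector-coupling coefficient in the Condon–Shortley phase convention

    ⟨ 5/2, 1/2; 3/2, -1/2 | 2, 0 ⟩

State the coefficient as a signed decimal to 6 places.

j₁+j₂−J=2  J+j₁−j₂=3  J−j₁+j₂=1  j₁+j₂+J+1=7
(j₁±m₁, j₂±m₂, J±M) = (3,2,1,2,2,2)
P² = 8/7
sum k=0..1:
  [0] +1/4 = 1/4
  [1] −1/2 = -1/2
S = -1/4
C² = P²·S² = 1/14 ; C = -0.267261

-0.267261  (= −√(1/14))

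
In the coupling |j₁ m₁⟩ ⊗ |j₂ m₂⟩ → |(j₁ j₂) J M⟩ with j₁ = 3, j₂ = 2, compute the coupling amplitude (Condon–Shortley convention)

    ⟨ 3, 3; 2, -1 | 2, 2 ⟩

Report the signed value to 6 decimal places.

√[5·3!3!1!/8! · 6!0!1!3!4!0!] = √(3240/7)
  +(−1)^0/∏(0,3,0,1,3,0)! = 1/36  (running 1/36)
⟨..|..⟩ = √(3240/7)·(1/36) = +0.597614

+0.597614  (= +√(5/14))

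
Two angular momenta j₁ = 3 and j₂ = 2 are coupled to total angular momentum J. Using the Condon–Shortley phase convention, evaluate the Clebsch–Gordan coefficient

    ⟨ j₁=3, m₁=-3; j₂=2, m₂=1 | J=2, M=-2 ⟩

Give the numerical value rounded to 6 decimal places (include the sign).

triangle: 3!×3!×1!/8! = 36/40320
(j±m)!: 0!×6!×3!×1!×0!×4! = 103680
prefactor² = (2J+1)×Δ×N² = 3240/7
  k=3: −1/(3!×0!×3!×0!×0!×1!) = -1/36
Σ = -1/36  ⇒  CG² = 3240/7×(-1/36)² = 5/14
CG = −√(5/14) = -0.597614

-0.597614  (= −√(5/14))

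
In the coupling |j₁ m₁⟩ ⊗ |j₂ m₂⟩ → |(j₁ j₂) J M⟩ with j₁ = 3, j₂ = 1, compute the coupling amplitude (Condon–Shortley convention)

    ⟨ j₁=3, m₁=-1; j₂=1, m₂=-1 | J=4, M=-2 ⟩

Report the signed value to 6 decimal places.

+0.731925  (= +√(15/28))

j₁+j₂−J=0  J+j₁−j₂=6  J−j₁+j₂=2  j₁+j₂+J+1=9
(j₁±m₁, j₂±m₂, J±M) = (2,4,0,2,2,6)
P² = 34560/7
sum k=0..0:
  [0] +1/96 = 1/96
S = 1/96
C² = P²·S² = 15/28 ; C = +0.731925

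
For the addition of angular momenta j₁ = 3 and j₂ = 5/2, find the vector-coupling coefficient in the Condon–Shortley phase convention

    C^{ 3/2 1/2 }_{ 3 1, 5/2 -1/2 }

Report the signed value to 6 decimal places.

−√(1/105) = -0.097590

√[4·4!2!1!/8! · 4!2!2!3!2!1!] = √(192/35)
  +(−1)^1/∏(1,3,1,1,1,0)! = -1/6  (running -1/6)
  +(−1)^2/∏(2,2,0,0,2,1)! = 1/8  (running -1/24)
⟨..|..⟩ = √(192/35)·(-1/24) = -0.097590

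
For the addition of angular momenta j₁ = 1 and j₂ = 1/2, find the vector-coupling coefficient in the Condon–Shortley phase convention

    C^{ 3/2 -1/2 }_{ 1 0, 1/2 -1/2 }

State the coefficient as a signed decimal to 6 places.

triangle: 0!*2!*1!/4! = 2/24
(j±m)!: 1!*1!*0!*1!*1!*2! = 2
prefactor² = (2J+1)*Δ*N² = 2/3
  k=0: +1/(0!*0!*1!*0!*1!*1!) = 1
Σ = 1  ⇒  CG² = 2/3*1² = 2/3
CG = +√(2/3) = +0.816497

+√(2/3) ≈ +0.816497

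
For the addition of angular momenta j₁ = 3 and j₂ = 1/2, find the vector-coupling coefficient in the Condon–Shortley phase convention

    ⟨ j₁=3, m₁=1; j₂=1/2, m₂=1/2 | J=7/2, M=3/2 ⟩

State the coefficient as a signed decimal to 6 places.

+√(5/7) = +0.845154

j₁+j₂−J=0  J+j₁−j₂=6  J−j₁+j₂=1  j₁+j₂+J+1=8
(j₁±m₁, j₂±m₂, J±M) = (4,2,1,0,5,2)
P² = 11520/7
sum k=0..0:
  [0] +1/48 = 1/48
S = 1/48
C² = P²·S² = 5/7 ; C = +0.845154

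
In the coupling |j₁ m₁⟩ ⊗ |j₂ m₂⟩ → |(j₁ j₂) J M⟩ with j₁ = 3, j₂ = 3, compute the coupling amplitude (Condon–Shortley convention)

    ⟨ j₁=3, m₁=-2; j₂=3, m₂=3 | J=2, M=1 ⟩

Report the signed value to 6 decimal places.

+√(25/84) ≈ +0.545545

j₁+j₂−J=4  J+j₁−j₂=2  J−j₁+j₂=2  j₁+j₂+J+1=9
(j₁±m₁, j₂±m₂, J±M) = (1,5,6,0,3,1)
P² = 4800/7
sum k=4..4:
  [4] +1/48 = 1/48
S = 1/48
C² = P²·S² = 25/84 ; C = +0.545545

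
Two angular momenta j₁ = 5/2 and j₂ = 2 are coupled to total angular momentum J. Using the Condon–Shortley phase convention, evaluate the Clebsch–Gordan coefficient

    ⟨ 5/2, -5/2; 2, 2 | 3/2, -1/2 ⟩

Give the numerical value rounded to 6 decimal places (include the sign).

j₁+j₂−J=3  J+j₁−j₂=2  J−j₁+j₂=1  j₁+j₂+J+1=7
(j₁±m₁, j₂±m₂, J±M) = (0,5,4,0,1,2)
P² = 384/7
sum k=3..3:
  [3] −1/12 = -1/12
S = -1/12
C² = P²·S² = 8/21 ; C = -0.617213

−√(8/21) ≈ -0.617213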